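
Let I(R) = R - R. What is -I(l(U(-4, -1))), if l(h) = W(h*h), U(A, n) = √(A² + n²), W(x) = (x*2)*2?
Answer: 0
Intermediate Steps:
W(x) = 4*x (W(x) = (2*x)*2 = 4*x)
l(h) = 4*h² (l(h) = 4*(h*h) = 4*h²)
I(R) = 0
-I(l(U(-4, -1))) = -1*0 = 0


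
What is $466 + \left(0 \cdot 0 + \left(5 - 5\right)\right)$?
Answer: $466$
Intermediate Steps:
$466 + \left(0 \cdot 0 + \left(5 - 5\right)\right) = 466 + \left(0 + \left(5 - 5\right)\right) = 466 + \left(0 + 0\right) = 466 + 0 = 466$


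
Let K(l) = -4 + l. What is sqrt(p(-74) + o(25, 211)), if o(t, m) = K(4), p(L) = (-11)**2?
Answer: 11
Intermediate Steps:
p(L) = 121
o(t, m) = 0 (o(t, m) = -4 + 4 = 0)
sqrt(p(-74) + o(25, 211)) = sqrt(121 + 0) = sqrt(121) = 11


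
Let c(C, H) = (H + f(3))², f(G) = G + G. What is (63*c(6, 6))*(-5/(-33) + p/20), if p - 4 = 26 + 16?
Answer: 1223208/55 ≈ 22240.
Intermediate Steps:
f(G) = 2*G
p = 46 (p = 4 + (26 + 16) = 4 + 42 = 46)
c(C, H) = (6 + H)² (c(C, H) = (H + 2*3)² = (H + 6)² = (6 + H)²)
(63*c(6, 6))*(-5/(-33) + p/20) = (63*(6 + 6)²)*(-5/(-33) + 46/20) = (63*12²)*(-5*(-1/33) + 46*(1/20)) = (63*144)*(5/33 + 23/10) = 9072*(809/330) = 1223208/55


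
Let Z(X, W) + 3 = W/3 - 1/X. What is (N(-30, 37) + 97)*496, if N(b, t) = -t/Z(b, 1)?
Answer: 4351408/79 ≈ 55081.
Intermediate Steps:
Z(X, W) = -3 - 1/X + W/3 (Z(X, W) = -3 + (W/3 - 1/X) = -3 + (-1/X + W/3) = -3 - 1/X + W/3)
N(b, t) = -t/(-8/3 - 1/b) (N(b, t) = -t/(-3 - 1/b + (⅓)*1) = -t/(-3 - 1/b + ⅓) = -t/(-8/3 - 1/b))
(N(-30, 37) + 97)*496 = (3*(-30)*37/(3 + 8*(-30)) + 97)*496 = (3*(-30)*37/(3 - 240) + 97)*496 = (3*(-30)*37/(-237) + 97)*496 = (3*(-30)*37*(-1/237) + 97)*496 = (1110/79 + 97)*496 = (8773/79)*496 = 4351408/79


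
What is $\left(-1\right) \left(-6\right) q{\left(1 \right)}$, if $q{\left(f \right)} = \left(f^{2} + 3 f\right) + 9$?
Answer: $78$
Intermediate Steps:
$q{\left(f \right)} = 9 + f^{2} + 3 f$
$\left(-1\right) \left(-6\right) q{\left(1 \right)} = \left(-1\right) \left(-6\right) \left(9 + 1^{2} + 3 \cdot 1\right) = 6 \left(9 + 1 + 3\right) = 6 \cdot 13 = 78$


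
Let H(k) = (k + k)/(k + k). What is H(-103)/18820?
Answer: 1/18820 ≈ 5.3135e-5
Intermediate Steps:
H(k) = 1 (H(k) = (2*k)/((2*k)) = (2*k)*(1/(2*k)) = 1)
H(-103)/18820 = 1/18820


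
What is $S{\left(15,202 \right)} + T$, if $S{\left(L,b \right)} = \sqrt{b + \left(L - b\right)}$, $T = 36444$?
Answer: $36444 + \sqrt{15} \approx 36448.0$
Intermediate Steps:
$S{\left(L,b \right)} = \sqrt{L}$
$S{\left(15,202 \right)} + T = \sqrt{15} + 36444 = 36444 + \sqrt{15}$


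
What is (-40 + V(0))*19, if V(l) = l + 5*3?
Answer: -475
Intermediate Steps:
V(l) = 15 + l (V(l) = l + 15 = 15 + l)
(-40 + V(0))*19 = (-40 + (15 + 0))*19 = (-40 + 15)*19 = -25*19 = -475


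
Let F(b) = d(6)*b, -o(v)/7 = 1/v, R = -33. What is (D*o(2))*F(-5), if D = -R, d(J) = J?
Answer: 3465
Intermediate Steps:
o(v) = -7/v
D = 33 (D = -1*(-33) = 33)
F(b) = 6*b
(D*o(2))*F(-5) = (33*(-7/2))*(6*(-5)) = (33*(-7*½))*(-30) = (33*(-7/2))*(-30) = -231/2*(-30) = 3465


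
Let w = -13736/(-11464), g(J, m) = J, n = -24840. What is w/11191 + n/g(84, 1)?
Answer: -33195963191/112256921 ≈ -295.71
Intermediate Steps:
w = 1717/1433 (w = -13736*(-1/11464) = 1717/1433 ≈ 1.1982)
w/11191 + n/g(84, 1) = (1717/1433)/11191 - 24840/84 = (1717/1433)*(1/11191) - 24840*1/84 = 1717/16036703 - 2070/7 = -33195963191/112256921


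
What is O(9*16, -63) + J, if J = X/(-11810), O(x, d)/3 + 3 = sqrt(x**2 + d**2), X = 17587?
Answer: -123877/11810 + 27*sqrt(305) ≈ 461.05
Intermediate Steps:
O(x, d) = -9 + 3*sqrt(d**2 + x**2) (O(x, d) = -9 + 3*sqrt(x**2 + d**2) = -9 + 3*sqrt(d**2 + x**2))
J = -17587/11810 (J = 17587/(-11810) = 17587*(-1/11810) = -17587/11810 ≈ -1.4892)
O(9*16, -63) + J = (-9 + 3*sqrt((-63)**2 + (9*16)**2)) - 17587/11810 = (-9 + 3*sqrt(3969 + 144**2)) - 17587/11810 = (-9 + 3*sqrt(3969 + 20736)) - 17587/11810 = (-9 + 3*sqrt(24705)) - 17587/11810 = (-9 + 3*(9*sqrt(305))) - 17587/11810 = (-9 + 27*sqrt(305)) - 17587/11810 = -123877/11810 + 27*sqrt(305)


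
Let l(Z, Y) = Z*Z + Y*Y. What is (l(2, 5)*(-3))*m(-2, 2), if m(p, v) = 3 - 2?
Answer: -87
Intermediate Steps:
m(p, v) = 1
l(Z, Y) = Y**2 + Z**2 (l(Z, Y) = Z**2 + Y**2 = Y**2 + Z**2)
(l(2, 5)*(-3))*m(-2, 2) = ((5**2 + 2**2)*(-3))*1 = ((25 + 4)*(-3))*1 = (29*(-3))*1 = -87*1 = -87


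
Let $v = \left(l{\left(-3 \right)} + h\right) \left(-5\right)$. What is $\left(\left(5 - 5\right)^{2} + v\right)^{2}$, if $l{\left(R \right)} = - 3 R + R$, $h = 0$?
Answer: $900$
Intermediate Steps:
$l{\left(R \right)} = - 2 R$
$v = -30$ ($v = \left(\left(-2\right) \left(-3\right) + 0\right) \left(-5\right) = \left(6 + 0\right) \left(-5\right) = 6 \left(-5\right) = -30$)
$\left(\left(5 - 5\right)^{2} + v\right)^{2} = \left(\left(5 - 5\right)^{2} - 30\right)^{2} = \left(0^{2} - 30\right)^{2} = \left(0 - 30\right)^{2} = \left(-30\right)^{2} = 900$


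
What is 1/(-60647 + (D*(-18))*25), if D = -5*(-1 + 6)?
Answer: -1/49397 ≈ -2.0244e-5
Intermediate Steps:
D = -25 (D = -5*5 = -25)
1/(-60647 + (D*(-18))*25) = 1/(-60647 - 25*(-18)*25) = 1/(-60647 + 450*25) = 1/(-60647 + 11250) = 1/(-49397) = -1/49397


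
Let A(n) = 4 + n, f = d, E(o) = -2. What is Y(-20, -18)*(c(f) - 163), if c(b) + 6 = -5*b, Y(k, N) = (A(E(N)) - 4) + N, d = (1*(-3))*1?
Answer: 3080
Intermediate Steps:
d = -3 (d = -3*1 = -3)
f = -3
Y(k, N) = -2 + N (Y(k, N) = ((4 - 2) - 4) + N = (2 - 4) + N = -2 + N)
c(b) = -6 - 5*b
Y(-20, -18)*(c(f) - 163) = (-2 - 18)*((-6 - 5*(-3)) - 163) = -20*((-6 + 15) - 163) = -20*(9 - 163) = -20*(-154) = 3080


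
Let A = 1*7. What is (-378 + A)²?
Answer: 137641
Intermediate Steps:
A = 7
(-378 + A)² = (-378 + 7)² = (-371)² = 137641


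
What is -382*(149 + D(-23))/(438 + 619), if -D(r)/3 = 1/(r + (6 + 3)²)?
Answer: -1650049/30653 ≈ -53.830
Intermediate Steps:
D(r) = -3/(81 + r) (D(r) = -3/(r + (6 + 3)²) = -3/(r + 9²) = -3/(r + 81) = -3/(81 + r))
-382*(149 + D(-23))/(438 + 619) = -382*(149 - 3/(81 - 23))/(438 + 619) = -382*(149 - 3/58)/1057 = -1650049/(29*1057) = -382*8639/61306 = -1650049/30653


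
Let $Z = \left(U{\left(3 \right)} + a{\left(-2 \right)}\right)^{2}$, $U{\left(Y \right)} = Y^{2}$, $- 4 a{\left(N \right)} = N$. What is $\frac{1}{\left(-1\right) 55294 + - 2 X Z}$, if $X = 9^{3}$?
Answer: $- \frac{2}{373757} \approx -5.3511 \cdot 10^{-6}$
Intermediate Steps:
$a{\left(N \right)} = - \frac{N}{4}$
$X = 729$
$Z = \frac{361}{4}$ ($Z = \left(3^{2} - - \frac{1}{2}\right)^{2} = \left(9 + \frac{1}{2}\right)^{2} = \left(\frac{19}{2}\right)^{2} = \frac{361}{4} \approx 90.25$)
$\frac{1}{\left(-1\right) 55294 + - 2 X Z} = \frac{1}{\left(-1\right) 55294 + \left(-2\right) 729 \cdot \frac{361}{4}} = \frac{1}{-55294 - \frac{263169}{2}} = \frac{1}{- \frac{373757}{2}} = - \frac{2}{373757}$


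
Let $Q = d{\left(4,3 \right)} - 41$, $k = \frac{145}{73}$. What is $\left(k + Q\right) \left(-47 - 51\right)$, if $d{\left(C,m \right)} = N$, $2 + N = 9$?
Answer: $\frac{229026}{73} \approx 3137.3$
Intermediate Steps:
$N = 7$ ($N = -2 + 9 = 7$)
$d{\left(C,m \right)} = 7$
$k = \frac{145}{73}$ ($k = 145 \cdot \frac{1}{73} = \frac{145}{73} \approx 1.9863$)
$Q = -34$ ($Q = 7 - 41 = -34$)
$\left(k + Q\right) \left(-47 - 51\right) = \left(\frac{145}{73} - 34\right) \left(-47 - 51\right) = - \frac{2337 \left(-47 - 51\right)}{73} = \left(- \frac{2337}{73}\right) \left(-98\right) = \frac{229026}{73}$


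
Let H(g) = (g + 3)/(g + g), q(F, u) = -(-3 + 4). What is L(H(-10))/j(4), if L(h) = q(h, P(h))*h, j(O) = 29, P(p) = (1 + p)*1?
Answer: -7/580 ≈ -0.012069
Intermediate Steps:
P(p) = 1 + p
q(F, u) = -1 (q(F, u) = -1*1 = -1)
H(g) = (3 + g)/(2*g) (H(g) = (3 + g)/((2*g)) = (3 + g)*(1/(2*g)) = (3 + g)/(2*g))
L(h) = -h
L(H(-10))/j(4) = -(3 - 10)/(2*(-10))/29 = -(-1)*(-7)/(2*10)*(1/29) = -1*7/20*(1/29) = -7/20*1/29 = -7/580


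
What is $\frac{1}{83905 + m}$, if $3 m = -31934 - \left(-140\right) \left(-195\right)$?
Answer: $\frac{3}{192481} \approx 1.5586 \cdot 10^{-5}$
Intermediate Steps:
$m = - \frac{59234}{3}$ ($m = \frac{-31934 - \left(-140\right) \left(-195\right)}{3} = \frac{-31934 - 27300}{3} = \frac{1}{3} \left(-59234\right) = - \frac{59234}{3} \approx -19745.0$)
$\frac{1}{83905 + m} = \frac{1}{83905 - \frac{59234}{3}} = \frac{1}{\frac{192481}{3}} = \frac{3}{192481}$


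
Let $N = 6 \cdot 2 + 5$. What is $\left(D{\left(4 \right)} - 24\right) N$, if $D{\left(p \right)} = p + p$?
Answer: $-272$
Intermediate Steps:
$D{\left(p \right)} = 2 p$
$N = 17$ ($N = 12 + 5 = 17$)
$\left(D{\left(4 \right)} - 24\right) N = \left(2 \cdot 4 - 24\right) 17 = \left(8 - 24\right) 17 = \left(-16\right) 17 = -272$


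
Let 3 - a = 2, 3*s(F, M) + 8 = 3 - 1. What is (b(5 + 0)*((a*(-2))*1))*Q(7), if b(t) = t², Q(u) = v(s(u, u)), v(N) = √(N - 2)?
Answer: -100*I ≈ -100.0*I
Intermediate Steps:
s(F, M) = -2 (s(F, M) = -8/3 + (3 - 1)/3 = -8/3 + (⅓)*2 = -8/3 + ⅔ = -2)
v(N) = √(-2 + N)
Q(u) = 2*I (Q(u) = √(-2 - 2) = √(-4) = 2*I)
a = 1 (a = 3 - 1*2 = 3 - 2 = 1)
(b(5 + 0)*((a*(-2))*1))*Q(7) = ((5 + 0)²*((1*(-2))*1))*(2*I) = (5²*(-2*1))*(2*I) = (25*(-2))*(2*I) = -100*I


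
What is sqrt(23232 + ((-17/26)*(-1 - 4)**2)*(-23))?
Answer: sqrt(15958982)/26 ≈ 153.65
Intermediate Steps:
sqrt(23232 + ((-17/26)*(-1 - 4)**2)*(-23)) = sqrt(23232 + (-17*1/26*(-5)**2)*(-23)) = sqrt(23232 - 17/26*25*(-23)) = sqrt(23232 - 425/26*(-23)) = sqrt(23232 + 9775/26) = sqrt(613807/26) = sqrt(15958982)/26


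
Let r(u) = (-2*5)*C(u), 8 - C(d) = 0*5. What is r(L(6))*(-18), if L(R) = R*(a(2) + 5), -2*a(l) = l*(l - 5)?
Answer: 1440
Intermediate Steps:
C(d) = 8 (C(d) = 8 - 0*5 = 8 - 1*0 = 8 + 0 = 8)
a(l) = -l*(-5 + l)/2 (a(l) = -l*(l - 5)/2 = -l*(-5 + l)/2)
L(R) = 8*R (L(R) = R*((1/2)*2*(5 - 1*2) + 5) = R*((1/2)*2*(5 - 2) + 5) = R*((1/2)*2*3 + 5) = R*(3 + 5) = R*8 = 8*R)
r(u) = -80 (r(u) = -2*5*8 = -10*8 = -80)
r(L(6))*(-18) = -80*(-18) = 1440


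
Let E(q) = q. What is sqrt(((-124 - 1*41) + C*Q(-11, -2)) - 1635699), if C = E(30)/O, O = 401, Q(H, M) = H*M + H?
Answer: I*sqrt(263048434734)/401 ≈ 1279.0*I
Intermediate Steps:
Q(H, M) = H + H*M
C = 30/401 ≈ 0.074813
sqrt(((-124 - 1*41) + C*Q(-11, -2)) - 1635699) = sqrt(((-124 - 1*41) + 30*(-11*(1 - 2))/401) - 1635699) = sqrt(((-124 - 41) + 30*(-11*(-1))/401) - 1635699) = sqrt((-165 + (30/401)*11) - 1635699) = sqrt((-165 + 330/401) - 1635699) = sqrt(-65835/401 - 1635699) = sqrt(-655981134/401) = I*sqrt(263048434734)/401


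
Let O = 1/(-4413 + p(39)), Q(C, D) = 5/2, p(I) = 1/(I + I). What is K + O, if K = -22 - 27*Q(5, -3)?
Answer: -61614283/688426 ≈ -89.500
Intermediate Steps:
p(I) = 1/(2*I)
Q(C, D) = 5/2 (Q(C, D) = 5*(½) = 5/2)
K = -179/2 (K = -22 - 27*5/2 = -22 - 135/2 = -179/2 ≈ -89.500)
O = -78/344213 (O = 1/(-4413 + (½)/39) = 1/(-4413 + (½)*(1/39)) = 1/(-4413 + 1/78) = 1/(-344213/78) = -78/344213 ≈ -0.00022660)
K + O = -179/2 - 78/344213 = -61614283/688426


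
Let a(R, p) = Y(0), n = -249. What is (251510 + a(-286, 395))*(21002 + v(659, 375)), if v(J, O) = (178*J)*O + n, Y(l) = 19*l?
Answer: 11068704344530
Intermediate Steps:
a(R, p) = 0 (a(R, p) = 19*0 = 0)
v(J, O) = -249 + 178*J*O (v(J, O) = (178*J)*O - 249 = 178*J*O - 249 = -249 + 178*J*O)
(251510 + a(-286, 395))*(21002 + v(659, 375)) = (251510 + 0)*(21002 + (-249 + 178*659*375)) = 251510*(21002 + (-249 + 43988250)) = 251510*(21002 + 43988001) = 251510*44009003 = 11068704344530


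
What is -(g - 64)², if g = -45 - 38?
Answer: -21609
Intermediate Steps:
g = -83
-(g - 64)² = -(-83 - 64)² = -1*(-147)² = -1*21609 = -21609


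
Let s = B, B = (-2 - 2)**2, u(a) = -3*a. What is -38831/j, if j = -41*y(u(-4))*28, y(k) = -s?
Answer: -38831/18368 ≈ -2.1141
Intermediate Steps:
B = 16 (B = (-4)**2 = 16)
s = 16
y(k) = -16 (y(k) = -1*16 = -16)
j = 18368 (j = -41*(-16)*28 = 656*28 = 18368)
-38831/j = -38831/18368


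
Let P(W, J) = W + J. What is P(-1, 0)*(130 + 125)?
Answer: -255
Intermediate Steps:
P(W, J) = J + W
P(-1, 0)*(130 + 125) = (0 - 1)*(130 + 125) = -1*255 = -255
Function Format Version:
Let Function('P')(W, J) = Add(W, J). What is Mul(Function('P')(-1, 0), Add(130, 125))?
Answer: -255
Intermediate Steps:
Function('P')(W, J) = Add(J, W)
Mul(Function('P')(-1, 0), Add(130, 125)) = Mul(Add(0, -1), Add(130, 125)) = Mul(-1, 255) = -255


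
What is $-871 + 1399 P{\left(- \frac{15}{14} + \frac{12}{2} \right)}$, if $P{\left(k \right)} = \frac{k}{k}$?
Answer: $528$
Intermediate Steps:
$P{\left(k \right)} = 1$
$-871 + 1399 P{\left(- \frac{15}{14} + \frac{12}{2} \right)} = -871 + 1399 \cdot 1 = -871 + 1399 = 528$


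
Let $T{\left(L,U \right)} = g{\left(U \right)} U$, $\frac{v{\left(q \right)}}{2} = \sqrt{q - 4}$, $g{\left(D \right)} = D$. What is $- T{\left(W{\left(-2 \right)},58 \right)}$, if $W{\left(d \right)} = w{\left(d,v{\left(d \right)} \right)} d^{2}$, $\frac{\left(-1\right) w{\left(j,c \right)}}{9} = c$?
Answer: $-3364$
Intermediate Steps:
$v{\left(q \right)} = 2 \sqrt{-4 + q}$ ($v{\left(q \right)} = 2 \sqrt{q - 4} = 2 \sqrt{-4 + q}$)
$w{\left(j,c \right)} = - 9 c$
$W{\left(d \right)} = - 18 d^{2} \sqrt{-4 + d}$ ($W{\left(d \right)} = - 9 \cdot 2 \sqrt{-4 + d} d^{2} = - 18 \sqrt{-4 + d} d^{2} = - 18 d^{2} \sqrt{-4 + d}$)
$T{\left(L,U \right)} = U^{2}$ ($T{\left(L,U \right)} = U U = U^{2}$)
$- T{\left(W{\left(-2 \right)},58 \right)} = - 58^{2} = \left(-1\right) 3364 = -3364$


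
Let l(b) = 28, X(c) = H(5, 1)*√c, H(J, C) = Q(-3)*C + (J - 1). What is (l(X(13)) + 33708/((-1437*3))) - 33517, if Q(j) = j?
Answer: -48134929/1437 ≈ -33497.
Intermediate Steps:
H(J, C) = -1 + J - 3*C (H(J, C) = -3*C + (J - 1) = -3*C + (-1 + J) = -1 + J - 3*C)
X(c) = √c (X(c) = (-1 + 5 - 3*1)*√c = (-1 + 5 - 3)*√c = 1*√c = √c)
(l(X(13)) + 33708/((-1437*3))) - 33517 = (28 + 33708/((-1437*3))) - 33517 = (28 + 33708/(-4311)) - 33517 = (28 + 33708*(-1/4311)) - 33517 = (28 - 11236/1437) - 33517 = 29000/1437 - 33517 = -48134929/1437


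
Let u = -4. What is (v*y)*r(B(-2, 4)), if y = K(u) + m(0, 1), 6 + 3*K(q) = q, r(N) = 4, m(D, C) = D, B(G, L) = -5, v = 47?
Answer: -1880/3 ≈ -626.67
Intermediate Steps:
K(q) = -2 + q/3
y = -10/3 (y = (-2 + (⅓)*(-4)) + 0 = (-2 - 4/3) + 0 = -10/3 + 0 = -10/3 ≈ -3.3333)
(v*y)*r(B(-2, 4)) = (47*(-10/3))*4 = -470/3*4 = -1880/3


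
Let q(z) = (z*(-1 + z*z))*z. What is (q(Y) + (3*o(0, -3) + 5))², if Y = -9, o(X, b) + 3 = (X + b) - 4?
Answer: 41667025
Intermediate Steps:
o(X, b) = -7 + X + b (o(X, b) = -3 + ((X + b) - 4) = -3 + (-4 + X + b) = -7 + X + b)
q(z) = z²*(-1 + z²) (q(z) = (z*(-1 + z²))*z = z²*(-1 + z²))
(q(Y) + (3*o(0, -3) + 5))² = (((-9)⁴ - 1*(-9)²) + (3*(-7 + 0 - 3) + 5))² = ((6561 - 1*81) + (3*(-10) + 5))² = ((6561 - 81) + (-30 + 5))² = (6480 - 25)² = 6455² = 41667025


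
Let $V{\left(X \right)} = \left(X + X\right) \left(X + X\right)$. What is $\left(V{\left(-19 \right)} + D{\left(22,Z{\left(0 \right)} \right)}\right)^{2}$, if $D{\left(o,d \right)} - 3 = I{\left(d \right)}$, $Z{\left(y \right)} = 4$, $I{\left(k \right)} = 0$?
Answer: $2093809$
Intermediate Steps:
$D{\left(o,d \right)} = 3$ ($D{\left(o,d \right)} = 3 + 0 = 3$)
$V{\left(X \right)} = 4 X^{2}$ ($V{\left(X \right)} = 2 X 2 X = 4 X^{2}$)
$\left(V{\left(-19 \right)} + D{\left(22,Z{\left(0 \right)} \right)}\right)^{2} = \left(4 \left(-19\right)^{2} + 3\right)^{2} = \left(4 \cdot 361 + 3\right)^{2} = \left(1444 + 3\right)^{2} = 1447^{2} = 2093809$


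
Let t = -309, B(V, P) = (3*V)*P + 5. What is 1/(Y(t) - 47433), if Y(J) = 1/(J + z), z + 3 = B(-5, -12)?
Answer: -127/6023992 ≈ -2.1082e-5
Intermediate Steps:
B(V, P) = 5 + 3*P*V (B(V, P) = 3*P*V + 5 = 5 + 3*P*V)
z = 182 (z = -3 + (5 + 3*(-12)*(-5)) = -3 + (5 + 180) = -3 + 185 = 182)
Y(J) = 1/(182 + J) (Y(J) = 1/(J + 182) = 1/(182 + J))
1/(Y(t) - 47433) = 1/(1/(182 - 309) - 47433) = 1/(1/(-127) - 47433) = 1/(-1/127 - 47433) = 1/(-6023992/127) = -127/6023992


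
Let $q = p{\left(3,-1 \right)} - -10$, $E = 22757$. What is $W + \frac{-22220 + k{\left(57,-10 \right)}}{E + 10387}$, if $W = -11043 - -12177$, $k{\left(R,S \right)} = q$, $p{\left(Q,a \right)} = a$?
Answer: $\frac{37563085}{33144} \approx 1133.3$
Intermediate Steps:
$q = 9$ ($q = -1 - -10 = -1 + 10 = 9$)
$k{\left(R,S \right)} = 9$
$W = 1134$ ($W = -11043 + 12177 = 1134$)
$W + \frac{-22220 + k{\left(57,-10 \right)}}{E + 10387} = 1134 + \frac{-22220 + 9}{22757 + 10387} = 1134 - \frac{22211}{33144} = \frac{37563085}{33144}$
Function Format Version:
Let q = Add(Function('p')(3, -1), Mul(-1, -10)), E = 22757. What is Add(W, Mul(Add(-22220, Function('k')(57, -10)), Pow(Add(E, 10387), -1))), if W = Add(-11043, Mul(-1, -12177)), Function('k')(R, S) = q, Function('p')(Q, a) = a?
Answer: Rational(37563085, 33144) ≈ 1133.3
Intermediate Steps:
q = 9 (q = Add(-1, Mul(-1, -10)) = Add(-1, 10) = 9)
Function('k')(R, S) = 9
W = 1134 (W = Add(-11043, 12177) = 1134)
Add(W, Mul(Add(-22220, Function('k')(57, -10)), Pow(Add(E, 10387), -1))) = Add(1134, Mul(Add(-22220, 9), Pow(Add(22757, 10387), -1))) = Add(1134, Mul(-22211, Pow(33144, -1))) = Add(1134, Mul(-22211, Rational(1, 33144))) = Add(1134, Rational(-22211, 33144)) = Rational(37563085, 33144)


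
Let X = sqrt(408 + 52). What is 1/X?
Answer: sqrt(115)/230 ≈ 0.046625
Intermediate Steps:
X = 2*sqrt(115) (X = sqrt(460) = 2*sqrt(115) ≈ 21.448)
1/X = 1/(2*sqrt(115)) = sqrt(115)/230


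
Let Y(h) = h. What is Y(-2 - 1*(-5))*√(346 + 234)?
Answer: 6*√145 ≈ 72.250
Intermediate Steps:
Y(-2 - 1*(-5))*√(346 + 234) = (-2 - 1*(-5))*√(346 + 234) = (-2 + 5)*√580 = 3*(2*√145) = 6*√145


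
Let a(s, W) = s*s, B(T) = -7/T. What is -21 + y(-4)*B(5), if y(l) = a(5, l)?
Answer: -56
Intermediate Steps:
a(s, W) = s²
y(l) = 25 (y(l) = 5² = 25)
-21 + y(-4)*B(5) = -21 + 25*(-7/5) = -21 - 35 = -56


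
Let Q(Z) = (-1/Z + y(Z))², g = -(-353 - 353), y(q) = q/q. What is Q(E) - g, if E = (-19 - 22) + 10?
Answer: -677442/961 ≈ -704.93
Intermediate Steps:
y(q) = 1
E = -31 (E = -41 + 10 = -31)
g = 706 (g = -1*(-706) = 706)
Q(Z) = (1 - 1/Z)² (Q(Z) = (-1/Z + 1)² = (1 - 1/Z)²)
Q(E) - g = (-1 - 31)²/(-31)² - 1*706 = (1/961)*(-32)² - 706 = (1/961)*1024 - 706 = 1024/961 - 706 = -677442/961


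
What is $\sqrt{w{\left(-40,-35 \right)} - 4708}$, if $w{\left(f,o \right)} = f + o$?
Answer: $i \sqrt{4783} \approx 69.159 i$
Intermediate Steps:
$\sqrt{w{\left(-40,-35 \right)} - 4708} = \sqrt{\left(-40 - 35\right) - 4708} = \sqrt{-75 - 4708} = \sqrt{-4783} = i \sqrt{4783}$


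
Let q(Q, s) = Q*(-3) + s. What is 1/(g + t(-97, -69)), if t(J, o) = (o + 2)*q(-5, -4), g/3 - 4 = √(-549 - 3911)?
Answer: -145/113153 - 6*I*√1115/565765 ≈ -0.0012815 - 0.00035412*I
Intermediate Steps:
g = 12 + 6*I*√1115 (g = 12 + 3*√(-549 - 3911) = 12 + 3*√(-4460) = 12 + 3*(2*I*√1115) = 12 + 6*I*√1115 ≈ 12.0 + 200.35*I)
q(Q, s) = s - 3*Q (q(Q, s) = -3*Q + s = s - 3*Q)
t(J, o) = 22 + 11*o (t(J, o) = (o + 2)*(-4 - 3*(-5)) = (2 + o)*(-4 + 15) = (2 + o)*11 = 22 + 11*o)
1/(g + t(-97, -69)) = 1/((12 + 6*I*√1115) + (22 + 11*(-69))) = 1/((12 + 6*I*√1115) + (22 - 759)) = 1/((12 + 6*I*√1115) - 737) = 1/(-725 + 6*I*√1115)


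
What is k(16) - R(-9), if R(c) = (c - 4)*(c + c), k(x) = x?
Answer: -218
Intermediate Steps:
R(c) = 2*c*(-4 + c) (R(c) = (-4 + c)*(2*c) = 2*c*(-4 + c))
k(16) - R(-9) = 16 - 2*(-9)*(-4 - 9) = 16 - 2*(-9)*(-13) = 16 - 1*234 = 16 - 234 = -218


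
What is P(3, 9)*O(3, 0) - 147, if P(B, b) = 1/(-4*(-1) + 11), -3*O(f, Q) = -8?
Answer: -6607/45 ≈ -146.82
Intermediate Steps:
O(f, Q) = 8/3 (O(f, Q) = -⅓*(-8) = 8/3)
P(B, b) = 1/15 (P(B, b) = 1/(4 + 11) = 1/15)
P(3, 9)*O(3, 0) - 147 = (1/15)*(8/3) - 147 = 8/45 - 147 = -6607/45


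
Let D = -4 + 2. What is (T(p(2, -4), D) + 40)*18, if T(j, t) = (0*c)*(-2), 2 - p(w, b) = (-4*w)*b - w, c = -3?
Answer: 720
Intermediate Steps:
p(w, b) = 2 + w + 4*b*w (p(w, b) = 2 - ((-4*w)*b - w) = 2 - (-4*b*w - w) = 2 - (-w - 4*b*w) = 2 + (w + 4*b*w) = 2 + w + 4*b*w)
D = -2
T(j, t) = 0 (T(j, t) = (0*(-3))*(-2) = 0*(-2) = 0)
(T(p(2, -4), D) + 40)*18 = (0 + 40)*18 = 40*18 = 720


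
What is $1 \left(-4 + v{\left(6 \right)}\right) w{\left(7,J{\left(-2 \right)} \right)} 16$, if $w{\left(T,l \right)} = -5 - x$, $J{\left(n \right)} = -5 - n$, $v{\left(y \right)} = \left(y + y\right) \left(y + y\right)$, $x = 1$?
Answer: $-13440$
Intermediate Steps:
$v{\left(y \right)} = 4 y^{2}$ ($v{\left(y \right)} = 2 y 2 y = 4 y^{2}$)
$w{\left(T,l \right)} = -6$ ($w{\left(T,l \right)} = -5 - 1 = -6$)
$1 \left(-4 + v{\left(6 \right)}\right) w{\left(7,J{\left(-2 \right)} \right)} 16 = 1 \left(-4 + 4 \cdot 6^{2}\right) \left(-6\right) 16 = 1 \left(-4 + 4 \cdot 36\right) \left(-6\right) 16 = 1 \left(-4 + 144\right) \left(-6\right) 16 = 1 \cdot 140 \left(-6\right) 16 = 140 \left(-6\right) 16 = \left(-840\right) 16 = -13440$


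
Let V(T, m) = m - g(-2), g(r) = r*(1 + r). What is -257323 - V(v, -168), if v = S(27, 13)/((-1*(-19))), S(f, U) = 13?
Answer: -257153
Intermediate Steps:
v = 13/19 (v = 13/((-1*(-19))) = 13/19 ≈ 0.68421)
V(T, m) = -2 + m (V(T, m) = m - (-2)*(1 - 2) = m - (-2)*(-1) = m - 1*2 = m - 2 = -2 + m)
-257323 - V(v, -168) = -257323 - (-2 - 168) = -257323 - 1*(-170) = -257323 + 170 = -257153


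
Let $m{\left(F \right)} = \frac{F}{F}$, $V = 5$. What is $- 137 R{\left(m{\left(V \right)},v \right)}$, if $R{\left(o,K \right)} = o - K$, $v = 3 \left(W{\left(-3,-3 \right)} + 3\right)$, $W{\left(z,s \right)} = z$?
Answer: $-137$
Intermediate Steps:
$v = 0$ ($v = 3 \left(-3 + 3\right) = 3 \cdot 0 = 0$)
$m{\left(F \right)} = 1$
$- 137 R{\left(m{\left(V \right)},v \right)} = - 137 \left(1 - 0\right) = - 137 \left(1 + 0\right) = \left(-137\right) 1 = -137$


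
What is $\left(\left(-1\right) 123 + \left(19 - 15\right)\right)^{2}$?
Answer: $14161$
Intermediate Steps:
$\left(\left(-1\right) 123 + \left(19 - 15\right)\right)^{2} = \left(-123 + \left(19 - 15\right)\right)^{2} = \left(-123 + 4\right)^{2} = \left(-119\right)^{2} = 14161$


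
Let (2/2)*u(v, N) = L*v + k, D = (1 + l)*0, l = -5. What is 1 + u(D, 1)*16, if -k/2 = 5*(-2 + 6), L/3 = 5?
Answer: -639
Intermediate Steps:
L = 15 (L = 3*5 = 15)
D = 0 (D = (1 - 5)*0 = -4*0 = 0)
k = -40 (k = -10*(-2 + 6) = -10*4 = -2*20 = -40)
u(v, N) = -40 + 15*v (u(v, N) = 15*v - 40 = -40 + 15*v)
1 + u(D, 1)*16 = 1 + (-40 + 15*0)*16 = 1 + (-40 + 0)*16 = 1 - 40*16 = 1 - 640 = -639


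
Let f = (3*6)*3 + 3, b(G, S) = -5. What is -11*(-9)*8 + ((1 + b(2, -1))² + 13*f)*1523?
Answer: 1153703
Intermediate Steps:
f = 57 (f = 18*3 + 3 = 54 + 3 = 57)
-11*(-9)*8 + ((1 + b(2, -1))² + 13*f)*1523 = -11*(-9)*8 + ((1 - 5)² + 13*57)*1523 = 99*8 + ((-4)² + 741)*1523 = 792 + (16 + 741)*1523 = 792 + 757*1523 = 792 + 1152911 = 1153703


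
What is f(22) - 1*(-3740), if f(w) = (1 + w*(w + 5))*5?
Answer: 6715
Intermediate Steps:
f(w) = 5 + 5*w*(5 + w) (f(w) = (1 + w*(5 + w))*5 = 5 + 5*w*(5 + w))
f(22) - 1*(-3740) = (5 + 5*22**2 + 25*22) - 1*(-3740) = (5 + 5*484 + 550) + 3740 = (5 + 2420 + 550) + 3740 = 2975 + 3740 = 6715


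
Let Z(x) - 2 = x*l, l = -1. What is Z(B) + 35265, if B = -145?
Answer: 35412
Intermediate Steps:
Z(x) = 2 - x (Z(x) = 2 + x*(-1) = 2 - x)
Z(B) + 35265 = (2 - 1*(-145)) + 35265 = (2 + 145) + 35265 = 147 + 35265 = 35412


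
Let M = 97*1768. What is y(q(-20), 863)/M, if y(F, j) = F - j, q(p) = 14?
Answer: -849/171496 ≈ -0.0049506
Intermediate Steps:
M = 171496
y(q(-20), 863)/M = (14 - 1*863)/171496 = (14 - 863)*(1/171496) = -849*1/171496 = -849/171496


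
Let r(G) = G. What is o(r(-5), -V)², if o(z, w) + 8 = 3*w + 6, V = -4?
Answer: 100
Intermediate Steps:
o(z, w) = -2 + 3*w (o(z, w) = -8 + (3*w + 6) = -8 + (6 + 3*w) = -2 + 3*w)
o(r(-5), -V)² = (-2 + 3*(-1*(-4)))² = (-2 + 3*4)² = (-2 + 12)² = 10² = 100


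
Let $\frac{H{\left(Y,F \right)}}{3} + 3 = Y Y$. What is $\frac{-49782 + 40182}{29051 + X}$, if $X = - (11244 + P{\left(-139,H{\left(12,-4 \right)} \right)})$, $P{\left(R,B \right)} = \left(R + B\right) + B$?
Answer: $- \frac{32}{57} \approx -0.5614$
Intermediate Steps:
$H{\left(Y,F \right)} = -9 + 3 Y^{2}$ ($H{\left(Y,F \right)} = -9 + 3 Y Y = -9 + 3 Y^{2}$)
$P{\left(R,B \right)} = R + 2 B$ ($P{\left(R,B \right)} = \left(B + R\right) + B = R + 2 B$)
$X = -11951$ ($X = - (11244 - \left(139 - 2 \left(-9 + 3 \cdot 12^{2}\right)\right)) = - (11244 - \left(139 - 2 \left(-9 + 3 \cdot 144\right)\right)) = - (11244 - \left(139 - 2 \left(-9 + 432\right)\right)) = - (11244 + \left(-139 + 2 \cdot 423\right)) = - (11244 + \left(-139 + 846\right)) = - (11244 + 707) = \left(-1\right) 11951 = -11951$)
$\frac{-49782 + 40182}{29051 + X} = \frac{-49782 + 40182}{29051 - 11951} = - \frac{9600}{17100} = \left(-9600\right) \frac{1}{17100} = - \frac{32}{57}$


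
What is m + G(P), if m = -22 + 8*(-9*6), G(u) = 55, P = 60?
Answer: -399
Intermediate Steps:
m = -454 (m = -22 + 8*(-54) = -22 - 432 = -454)
m + G(P) = -454 + 55 = -399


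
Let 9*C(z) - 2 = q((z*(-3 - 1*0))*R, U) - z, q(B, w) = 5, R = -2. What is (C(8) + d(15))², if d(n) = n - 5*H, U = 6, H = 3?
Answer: 1/81 ≈ 0.012346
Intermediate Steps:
d(n) = -15 + n (d(n) = n - 5*3 = n - 15 = -15 + n)
C(z) = 7/9 - z/9 (C(z) = 2/9 + (5 - z)/9 = 2/9 + (5/9 - z/9) = 7/9 - z/9)
(C(8) + d(15))² = ((7/9 - ⅑*8) + (-15 + 15))² = ((7/9 - 8/9) + 0)² = (-⅑ + 0)² = (-⅑)² = 1/81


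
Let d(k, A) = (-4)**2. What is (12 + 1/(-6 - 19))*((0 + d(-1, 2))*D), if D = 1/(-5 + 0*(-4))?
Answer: -4784/125 ≈ -38.272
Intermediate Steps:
D = -1/5 (D = 1/(-5 + 0) = 1/(-5) = -1/5 ≈ -0.20000)
d(k, A) = 16
(12 + 1/(-6 - 19))*((0 + d(-1, 2))*D) = (12 + 1/(-6 - 19))*((0 + 16)*(-1/5)) = (12 + 1/(-25))*(16*(-1/5)) = (12 - 1/25)*(-16/5) = (299/25)*(-16/5) = -4784/125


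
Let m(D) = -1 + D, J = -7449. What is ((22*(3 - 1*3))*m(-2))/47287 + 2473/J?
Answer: -2473/7449 ≈ -0.33199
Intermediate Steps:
((22*(3 - 1*3))*m(-2))/47287 + 2473/J = ((22*(3 - 1*3))*(-1 - 2))/47287 + 2473/(-7449) = ((22*(3 - 3))*(-3))*(1/47287) + 2473*(-1/7449) = ((22*0)*(-3))*(1/47287) - 2473/7449 = (0*(-3))*(1/47287) - 2473/7449 = 0*(1/47287) - 2473/7449 = 0 - 2473/7449 = -2473/7449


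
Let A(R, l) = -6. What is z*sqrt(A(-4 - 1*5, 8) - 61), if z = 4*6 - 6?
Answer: 18*I*sqrt(67) ≈ 147.34*I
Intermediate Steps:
z = 18 (z = 24 - 6 = 18)
z*sqrt(A(-4 - 1*5, 8) - 61) = 18*sqrt(-6 - 61) = 18*sqrt(-67) = 18*(I*sqrt(67)) = 18*I*sqrt(67)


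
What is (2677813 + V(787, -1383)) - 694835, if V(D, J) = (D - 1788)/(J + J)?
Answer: 5484918149/2766 ≈ 1.9830e+6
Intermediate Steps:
V(D, J) = (-1788 + D)/(2*J) (V(D, J) = (-1788 + D)/((2*J)) = (-1788 + D)*(1/(2*J)) = (-1788 + D)/(2*J))
(2677813 + V(787, -1383)) - 694835 = (2677813 + (1/2)*(-1788 + 787)/(-1383)) - 694835 = (2677813 + (1/2)*(-1/1383)*(-1001)) - 694835 = (2677813 + 1001/2766) - 694835 = 7406831759/2766 - 694835 = 5484918149/2766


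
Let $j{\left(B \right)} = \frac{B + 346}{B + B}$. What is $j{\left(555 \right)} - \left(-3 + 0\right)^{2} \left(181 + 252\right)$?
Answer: $- \frac{4324769}{1110} \approx -3896.2$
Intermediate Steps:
$j{\left(B \right)} = \frac{346 + B}{2 B}$
$j{\left(555 \right)} - \left(-3 + 0\right)^{2} \left(181 + 252\right) = \frac{346 + 555}{2 \cdot 555} - \left(-3 + 0\right)^{2} \left(181 + 252\right) = \frac{1}{2} \cdot \frac{1}{555} \cdot 901 - \left(-3\right)^{2} \cdot 433 = \frac{901}{1110} - 9 \cdot 433 = \frac{901}{1110} - 3897 = - \frac{4324769}{1110}$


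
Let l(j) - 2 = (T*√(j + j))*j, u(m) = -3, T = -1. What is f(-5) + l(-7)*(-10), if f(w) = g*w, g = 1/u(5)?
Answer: -55/3 - 70*I*√14 ≈ -18.333 - 261.92*I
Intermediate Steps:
l(j) = 2 - √2*j^(3/2) (l(j) = 2 + (-√(j + j))*j = 2 + (-√(2*j))*j = 2 + (-√2*√j)*j = 2 - √2*j^(3/2))
g = -⅓ (g = 1/(-3) = 1*(-⅓) = -⅓ ≈ -0.33333)
f(w) = -w/3
f(-5) + l(-7)*(-10) = -⅓*(-5) + (2 - √2*(-7)^(3/2))*(-10) = 5/3 + (2 - √2*(-7*I*√7))*(-10) = 5/3 + (2 + 7*I*√14)*(-10) = 5/3 + (-20 - 70*I*√14) = -55/3 - 70*I*√14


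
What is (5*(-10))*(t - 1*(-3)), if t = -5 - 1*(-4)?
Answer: -100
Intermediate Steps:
t = -1 (t = -5 + 4 = -1)
(5*(-10))*(t - 1*(-3)) = (5*(-10))*(-1 - 1*(-3)) = -50*(-1 + 3) = -50*2 = -100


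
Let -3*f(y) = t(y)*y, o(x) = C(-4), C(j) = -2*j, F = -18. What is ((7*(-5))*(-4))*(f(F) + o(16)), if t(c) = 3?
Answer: 3640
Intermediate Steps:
o(x) = 8 (o(x) = -2*(-4) = 8)
f(y) = -y
((7*(-5))*(-4))*(f(F) + o(16)) = ((7*(-5))*(-4))*(-1*(-18) + 8) = (-35*(-4))*(18 + 8) = 140*26 = 3640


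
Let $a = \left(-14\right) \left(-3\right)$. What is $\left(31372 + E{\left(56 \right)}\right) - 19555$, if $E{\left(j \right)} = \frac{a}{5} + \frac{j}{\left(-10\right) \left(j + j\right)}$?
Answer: $\frac{236507}{20} \approx 11825.0$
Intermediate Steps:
$a = 42$
$E{\left(j \right)} = \frac{167}{20}$ ($E{\left(j \right)} = \frac{42}{5} + \frac{j}{\left(-10\right) \left(j + j\right)} = 42 \cdot \frac{1}{5} + \frac{j}{\left(-10\right) 2 j} = \frac{42}{5} + \frac{j}{\left(-20\right) j} = \frac{42}{5} + j \left(- \frac{1}{20 j}\right) = \frac{42}{5} - \frac{1}{20} = \frac{167}{20}$)
$\left(31372 + E{\left(56 \right)}\right) - 19555 = \left(31372 + \frac{167}{20}\right) - 19555 = \frac{627607}{20} - 19555 = \frac{236507}{20}$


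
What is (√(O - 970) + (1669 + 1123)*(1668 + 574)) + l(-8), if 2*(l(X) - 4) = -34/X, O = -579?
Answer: 50077361/8 + I*√1549 ≈ 6.2597e+6 + 39.357*I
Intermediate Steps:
l(X) = 4 - 17/X (l(X) = 4 + (-34/X)/2 = 4 - 17/X)
(√(O - 970) + (1669 + 1123)*(1668 + 574)) + l(-8) = (√(-579 - 970) + (1669 + 1123)*(1668 + 574)) + (4 - 17/(-8)) = (√(-1549) + 2792*2242) + (4 - 17*(-⅛)) = (I*√1549 + 6259664) + (4 + 17/8) = (6259664 + I*√1549) + 49/8 = 50077361/8 + I*√1549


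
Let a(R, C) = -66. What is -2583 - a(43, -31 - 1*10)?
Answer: -2517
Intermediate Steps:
-2583 - a(43, -31 - 1*10) = -2583 - 1*(-66) = -2583 + 66 = -2517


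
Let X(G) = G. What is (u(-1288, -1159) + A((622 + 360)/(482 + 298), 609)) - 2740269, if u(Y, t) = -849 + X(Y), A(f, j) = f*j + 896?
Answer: -356296627/130 ≈ -2.7407e+6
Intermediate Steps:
A(f, j) = 896 + f*j
u(Y, t) = -849 + Y
(u(-1288, -1159) + A((622 + 360)/(482 + 298), 609)) - 2740269 = ((-849 - 1288) + (896 + ((622 + 360)/(482 + 298))*609)) - 2740269 = (-2137 + (896 + (982/780)*609)) - 2740269 = (-2137 + (896 + (982*(1/780))*609)) - 2740269 = (-2137 + (896 + (491/390)*609)) - 2740269 = (-2137 + (896 + 99673/130)) - 2740269 = (-2137 + 216153/130) - 2740269 = -61657/130 - 2740269 = -356296627/130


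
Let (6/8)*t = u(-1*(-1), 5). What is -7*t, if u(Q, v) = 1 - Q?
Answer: 0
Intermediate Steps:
t = 0 (t = 4*(1 - (-1)*(-1))/3 = 4*(1 - 1*1)/3 = 4*(1 - 1)/3 = (4/3)*0 = 0)
-7*t = -7*0 = 0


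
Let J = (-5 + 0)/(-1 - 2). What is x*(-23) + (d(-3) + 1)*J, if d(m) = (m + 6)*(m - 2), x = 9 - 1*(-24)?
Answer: -2347/3 ≈ -782.33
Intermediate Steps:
x = 33 (x = 9 + 24 = 33)
J = 5/3 (J = -5/(-3) = -5*(-⅓) = 5/3 ≈ 1.6667)
d(m) = (-2 + m)*(6 + m) (d(m) = (6 + m)*(-2 + m) = (-2 + m)*(6 + m))
x*(-23) + (d(-3) + 1)*J = 33*(-23) + ((-12 + (-3)² + 4*(-3)) + 1)*(5/3) = -759 + ((-12 + 9 - 12) + 1)*(5/3) = -759 + (-15 + 1)*(5/3) = -759 - 14*5/3 = -759 - 70/3 = -2347/3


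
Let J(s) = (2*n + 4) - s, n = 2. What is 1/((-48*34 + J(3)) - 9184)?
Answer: -1/10811 ≈ -9.2498e-5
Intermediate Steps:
J(s) = 8 - s (J(s) = (2*2 + 4) - s = (4 + 4) - s = 8 - s)
1/((-48*34 + J(3)) - 9184) = 1/((-48*34 + (8 - 1*3)) - 9184) = 1/((-1632 + (8 - 3)) - 9184) = 1/((-1632 + 5) - 9184) = 1/(-1627 - 9184) = 1/(-10811) = -1/10811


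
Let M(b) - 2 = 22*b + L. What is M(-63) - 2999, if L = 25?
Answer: -4358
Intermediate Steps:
M(b) = 27 + 22*b (M(b) = 2 + (22*b + 25) = 2 + (25 + 22*b) = 27 + 22*b)
M(-63) - 2999 = (27 + 22*(-63)) - 2999 = (27 - 1386) - 2999 = -1359 - 2999 = -4358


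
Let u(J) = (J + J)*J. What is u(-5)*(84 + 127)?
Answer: 10550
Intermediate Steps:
u(J) = 2*J**2 (u(J) = (2*J)*J = 2*J**2)
u(-5)*(84 + 127) = (2*(-5)**2)*(84 + 127) = (2*25)*211 = 50*211 = 10550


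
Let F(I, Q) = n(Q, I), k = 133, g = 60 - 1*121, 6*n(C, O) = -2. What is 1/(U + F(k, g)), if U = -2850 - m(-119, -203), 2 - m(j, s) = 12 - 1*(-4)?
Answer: -3/8509 ≈ -0.00035257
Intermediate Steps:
n(C, O) = -⅓ (n(C, O) = (⅙)*(-2) = -⅓)
g = -61 (g = 60 - 121 = -61)
m(j, s) = -14 (m(j, s) = 2 - (12 - 1*(-4)) = 2 - (12 + 4) = 2 - 1*16 = 2 - 16 = -14)
F(I, Q) = -⅓
U = -2836 (U = -2850 - 1*(-14) = -2850 + 14 = -2836)
1/(U + F(k, g)) = 1/(-2836 - ⅓) = 1/(-8509/3) = -3/8509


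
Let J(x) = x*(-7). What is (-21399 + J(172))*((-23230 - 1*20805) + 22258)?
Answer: 492225531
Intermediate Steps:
J(x) = -7*x
(-21399 + J(172))*((-23230 - 1*20805) + 22258) = (-21399 - 7*172)*((-23230 - 1*20805) + 22258) = (-21399 - 1204)*((-23230 - 20805) + 22258) = -22603*(-44035 + 22258) = -22603*(-21777) = 492225531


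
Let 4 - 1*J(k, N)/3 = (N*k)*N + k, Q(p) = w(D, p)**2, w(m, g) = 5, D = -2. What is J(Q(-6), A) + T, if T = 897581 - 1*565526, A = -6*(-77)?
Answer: -15676308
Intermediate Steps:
A = 462
Q(p) = 25 (Q(p) = 5**2 = 25)
J(k, N) = 12 - 3*k - 3*k*N**2 (J(k, N) = 12 - 3*((N*k)*N + k) = 12 - 3*(k*N**2 + k) = 12 - 3*(k + k*N**2) = 12 + (-3*k - 3*k*N**2) = 12 - 3*k - 3*k*N**2)
T = 332055 (T = 897581 - 565526 = 332055)
J(Q(-6), A) + T = (12 - 3*25 - 3*25*462**2) + 332055 = (12 - 75 - 3*25*213444) + 332055 = (12 - 75 - 16008300) + 332055 = -16008363 + 332055 = -15676308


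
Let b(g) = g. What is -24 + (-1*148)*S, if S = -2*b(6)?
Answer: 1752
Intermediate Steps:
S = -12 (S = -2*6 = -12)
-24 + (-1*148)*S = -24 - 1*148*(-12) = -24 - 148*(-12) = -24 + 1776 = 1752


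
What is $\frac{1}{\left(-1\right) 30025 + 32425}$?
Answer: $\frac{1}{2400} \approx 0.00041667$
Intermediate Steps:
$\frac{1}{\left(-1\right) 30025 + 32425} = \frac{1}{-30025 + 32425} = \frac{1}{2400}$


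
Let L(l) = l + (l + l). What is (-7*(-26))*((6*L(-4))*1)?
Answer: -13104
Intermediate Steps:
L(l) = 3*l (L(l) = l + 2*l = 3*l)
(-7*(-26))*((6*L(-4))*1) = (-7*(-26))*((6*(3*(-4)))*1) = 182*((6*(-12))*1) = 182*(-72*1) = 182*(-72) = -13104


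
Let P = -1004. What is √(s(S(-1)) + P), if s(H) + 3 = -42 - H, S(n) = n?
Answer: 2*I*√262 ≈ 32.373*I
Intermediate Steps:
s(H) = -45 - H (s(H) = -3 + (-42 - H) = -45 - H)
√(s(S(-1)) + P) = √((-45 - 1*(-1)) - 1004) = √((-45 + 1) - 1004) = √(-44 - 1004) = √(-1048) = 2*I*√262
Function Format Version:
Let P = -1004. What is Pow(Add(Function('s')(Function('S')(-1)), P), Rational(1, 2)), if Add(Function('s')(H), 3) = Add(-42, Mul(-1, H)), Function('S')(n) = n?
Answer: Mul(2, I, Pow(262, Rational(1, 2))) ≈ Mul(32.373, I)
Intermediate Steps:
Function('s')(H) = Add(-45, Mul(-1, H)) (Function('s')(H) = Add(-3, Add(-42, Mul(-1, H))) = Add(-45, Mul(-1, H)))
Pow(Add(Function('s')(Function('S')(-1)), P), Rational(1, 2)) = Pow(Add(Add(-45, Mul(-1, -1)), -1004), Rational(1, 2)) = Pow(Add(Add(-45, 1), -1004), Rational(1, 2)) = Pow(Add(-44, -1004), Rational(1, 2)) = Pow(-1048, Rational(1, 2)) = Mul(2, I, Pow(262, Rational(1, 2)))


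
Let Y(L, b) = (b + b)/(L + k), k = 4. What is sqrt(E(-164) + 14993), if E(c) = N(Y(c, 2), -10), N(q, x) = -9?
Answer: 2*sqrt(3746) ≈ 122.41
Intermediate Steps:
Y(L, b) = 2*b/(4 + L) (Y(L, b) = (b + b)/(L + 4) = (2*b)/(4 + L) = 2*b/(4 + L))
E(c) = -9
sqrt(E(-164) + 14993) = sqrt(-9 + 14993) = sqrt(14984) = 2*sqrt(3746)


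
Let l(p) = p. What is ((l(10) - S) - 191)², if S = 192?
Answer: 139129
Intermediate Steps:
((l(10) - S) - 191)² = ((10 - 1*192) - 191)² = ((10 - 192) - 191)² = (-182 - 191)² = (-373)² = 139129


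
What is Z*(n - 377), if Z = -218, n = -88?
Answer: 101370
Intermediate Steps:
Z*(n - 377) = -218*(-88 - 377) = -218*(-465) = 101370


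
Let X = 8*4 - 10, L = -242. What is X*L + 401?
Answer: -4923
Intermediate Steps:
X = 22 (X = 32 - 10 = 22)
X*L + 401 = 22*(-242) + 401 = -5324 + 401 = -4923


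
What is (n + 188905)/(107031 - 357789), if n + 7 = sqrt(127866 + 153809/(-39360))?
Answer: -31483/41793 - sqrt(3095080949865)/1233729360 ≈ -0.75473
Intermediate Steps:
n = -7 + sqrt(3095080949865)/4920 (n = -7 + sqrt(127866 + 153809/(-39360)) = -7 + sqrt(127866 + 153809*(-1/39360)) = -7 + sqrt(127866 - 153809/39360) = -7 + sqrt(5032651951/39360) = -7 + sqrt(3095080949865)/4920 ≈ 350.58)
(n + 188905)/(107031 - 357789) = ((-7 + sqrt(3095080949865)/4920) + 188905)/(107031 - 357789) = (188898 + sqrt(3095080949865)/4920)/(-250758) = (188898 + sqrt(3095080949865)/4920)*(-1/250758) = -31483/41793 - sqrt(3095080949865)/1233729360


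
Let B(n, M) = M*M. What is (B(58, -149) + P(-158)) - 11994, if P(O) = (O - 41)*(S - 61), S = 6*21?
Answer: -2728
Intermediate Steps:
S = 126
B(n, M) = M**2
P(O) = -2665 + 65*O (P(O) = (O - 41)*(126 - 61) = (-41 + O)*65 = -2665 + 65*O)
(B(58, -149) + P(-158)) - 11994 = ((-149)**2 + (-2665 + 65*(-158))) - 11994 = (22201 + (-2665 - 10270)) - 11994 = (22201 - 12935) - 11994 = 9266 - 11994 = -2728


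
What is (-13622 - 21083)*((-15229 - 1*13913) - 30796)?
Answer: 2080148290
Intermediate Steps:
(-13622 - 21083)*((-15229 - 1*13913) - 30796) = -34705*((-15229 - 13913) - 30796) = -34705*(-29142 - 30796) = -34705*(-59938) = 2080148290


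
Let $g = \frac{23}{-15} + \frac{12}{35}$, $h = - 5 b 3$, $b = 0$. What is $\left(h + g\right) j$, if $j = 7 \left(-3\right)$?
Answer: $25$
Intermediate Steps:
$h = 0$ ($h = \left(-5\right) 0 \cdot 3 = 0 \cdot 3 = 0$)
$j = -21$
$g = - \frac{25}{21}$ ($g = 23 \left(- \frac{1}{15}\right) + 12 \cdot \frac{1}{35} = - \frac{23}{15} + \frac{12}{35} = - \frac{25}{21} \approx -1.1905$)
$\left(h + g\right) j = \left(0 - \frac{25}{21}\right) \left(-21\right) = \left(- \frac{25}{21}\right) \left(-21\right) = 25$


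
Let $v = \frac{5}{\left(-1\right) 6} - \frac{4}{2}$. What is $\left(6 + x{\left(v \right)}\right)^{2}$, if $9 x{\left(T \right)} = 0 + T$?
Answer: $\frac{94249}{2916} \approx 32.321$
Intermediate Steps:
$v = - \frac{17}{6}$ ($v = \frac{5}{-6} - 2 = 5 \left(- \frac{1}{6}\right) - 2 = - \frac{5}{6} - 2 = - \frac{17}{6} \approx -2.8333$)
$x{\left(T \right)} = \frac{T}{9}$ ($x{\left(T \right)} = \frac{0 + T}{9} = \frac{T}{9}$)
$\left(6 + x{\left(v \right)}\right)^{2} = \left(6 + \frac{1}{9} \left(- \frac{17}{6}\right)\right)^{2} = \left(6 - \frac{17}{54}\right)^{2} = \left(\frac{307}{54}\right)^{2} = \frac{94249}{2916}$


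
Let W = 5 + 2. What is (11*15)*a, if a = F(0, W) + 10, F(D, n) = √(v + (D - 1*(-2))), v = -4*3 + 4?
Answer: 1650 + 165*I*√6 ≈ 1650.0 + 404.17*I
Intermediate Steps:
v = -8 (v = -12 + 4 = -8)
W = 7
F(D, n) = √(-6 + D) (F(D, n) = √(-8 + (D - 1*(-2))) = √(-8 + (D + 2)) = √(-8 + (2 + D)) = √(-6 + D))
a = 10 + I*√6 (a = √(-6 + 0) + 10 = √(-6) + 10 = I*√6 + 10 = 10 + I*√6 ≈ 10.0 + 2.4495*I)
(11*15)*a = (11*15)*(10 + I*√6) = 165*(10 + I*√6) = 1650 + 165*I*√6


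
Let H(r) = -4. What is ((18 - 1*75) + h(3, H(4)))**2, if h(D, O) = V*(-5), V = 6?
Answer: 7569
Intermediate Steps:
h(D, O) = -30 (h(D, O) = 6*(-5) = -30)
((18 - 1*75) + h(3, H(4)))**2 = ((18 - 1*75) - 30)**2 = ((18 - 75) - 30)**2 = (-57 - 30)**2 = (-87)**2 = 7569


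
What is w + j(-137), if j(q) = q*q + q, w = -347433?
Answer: -328801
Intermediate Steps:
j(q) = q + q² (j(q) = q² + q = q + q²)
w + j(-137) = -347433 - 137*(1 - 137) = -347433 - 137*(-136) = -347433 + 18632 = -328801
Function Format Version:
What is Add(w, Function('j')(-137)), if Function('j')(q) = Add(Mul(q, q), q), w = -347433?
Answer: -328801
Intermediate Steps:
Function('j')(q) = Add(q, Pow(q, 2)) (Function('j')(q) = Add(Pow(q, 2), q) = Add(q, Pow(q, 2)))
Add(w, Function('j')(-137)) = Add(-347433, Mul(-137, Add(1, -137))) = Add(-347433, Mul(-137, -136)) = Add(-347433, 18632) = -328801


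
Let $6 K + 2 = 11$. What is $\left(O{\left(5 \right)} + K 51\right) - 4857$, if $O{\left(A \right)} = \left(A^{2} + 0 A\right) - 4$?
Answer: $- \frac{9519}{2} \approx -4759.5$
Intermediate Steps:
$K = \frac{3}{2}$ ($K = - \frac{1}{3} + \frac{1}{6} \cdot 11 = - \frac{1}{3} + \frac{11}{6} = \frac{3}{2} \approx 1.5$)
$O{\left(A \right)} = -4 + A^{2}$ ($O{\left(A \right)} = \left(A^{2} + 0\right) - 4 = A^{2} - 4 = -4 + A^{2}$)
$\left(O{\left(5 \right)} + K 51\right) - 4857 = \left(\left(-4 + 5^{2}\right) + \frac{3}{2} \cdot 51\right) - 4857 = \left(\left(-4 + 25\right) + \frac{153}{2}\right) - 4857 = \left(21 + \frac{153}{2}\right) - 4857 = \frac{195}{2} - 4857 = - \frac{9519}{2}$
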